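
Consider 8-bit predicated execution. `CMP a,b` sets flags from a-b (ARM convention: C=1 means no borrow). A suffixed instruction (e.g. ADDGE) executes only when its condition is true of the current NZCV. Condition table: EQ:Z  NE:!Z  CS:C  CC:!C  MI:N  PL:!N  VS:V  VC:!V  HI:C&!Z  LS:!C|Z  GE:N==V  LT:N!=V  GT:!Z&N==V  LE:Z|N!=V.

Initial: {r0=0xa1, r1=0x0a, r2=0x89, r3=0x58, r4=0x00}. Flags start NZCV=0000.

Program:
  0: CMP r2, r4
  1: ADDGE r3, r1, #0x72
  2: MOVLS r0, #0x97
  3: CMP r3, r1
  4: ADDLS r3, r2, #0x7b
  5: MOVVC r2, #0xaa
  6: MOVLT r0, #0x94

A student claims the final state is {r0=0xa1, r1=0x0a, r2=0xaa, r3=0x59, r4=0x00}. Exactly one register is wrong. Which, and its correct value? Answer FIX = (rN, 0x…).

FIX = (r3, 0x58)

[0] flags=1010 → (cmp)
[1] flags=1010 GE?F → skip
[2] flags=1010 LS?F → skip
[3] flags=0010 → (cmp)
[4] flags=0010 LS?F → skip
[5] flags=0010 VC?T → r2=0xaa
[6] flags=0010 LT?F → skip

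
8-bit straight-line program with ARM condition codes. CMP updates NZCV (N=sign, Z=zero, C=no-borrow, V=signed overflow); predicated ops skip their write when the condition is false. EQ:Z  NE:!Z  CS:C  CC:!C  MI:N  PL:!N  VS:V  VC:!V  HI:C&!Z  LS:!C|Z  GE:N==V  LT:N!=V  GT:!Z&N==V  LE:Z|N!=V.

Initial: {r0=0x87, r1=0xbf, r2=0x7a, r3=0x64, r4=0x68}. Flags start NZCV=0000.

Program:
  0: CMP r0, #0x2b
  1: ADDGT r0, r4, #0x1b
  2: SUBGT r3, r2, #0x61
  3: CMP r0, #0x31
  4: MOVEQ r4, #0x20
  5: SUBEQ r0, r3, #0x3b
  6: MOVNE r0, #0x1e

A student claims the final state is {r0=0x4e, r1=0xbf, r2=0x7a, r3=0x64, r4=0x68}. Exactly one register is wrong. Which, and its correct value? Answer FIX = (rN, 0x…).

0: ✓ CMP  NZCV=0011
1: · ADDGT
2: · SUBGT
3: ✓ CMP  NZCV=0011
4: · MOVEQ
5: · SUBEQ
6: ✓ MOVNE  r0←0x1e

FIX = (r0, 0x1e)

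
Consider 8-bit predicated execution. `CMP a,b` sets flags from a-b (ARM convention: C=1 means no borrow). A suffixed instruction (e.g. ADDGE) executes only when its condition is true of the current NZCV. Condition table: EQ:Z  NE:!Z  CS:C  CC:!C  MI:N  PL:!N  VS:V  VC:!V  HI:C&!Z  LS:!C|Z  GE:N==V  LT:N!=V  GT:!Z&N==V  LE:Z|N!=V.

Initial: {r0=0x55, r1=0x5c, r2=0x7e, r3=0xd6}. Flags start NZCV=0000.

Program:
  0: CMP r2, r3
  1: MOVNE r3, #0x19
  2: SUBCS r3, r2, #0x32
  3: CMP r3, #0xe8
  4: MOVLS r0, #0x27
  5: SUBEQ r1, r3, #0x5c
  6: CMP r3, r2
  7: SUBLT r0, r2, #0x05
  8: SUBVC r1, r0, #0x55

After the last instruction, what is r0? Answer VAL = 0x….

VAL = 0x79

0: ✓ CMP  NZCV=1001
1: ✓ MOVNE  r3←0x19
2: · SUBCS
3: ✓ CMP  NZCV=0000
4: ✓ MOVLS  r0←0x27
5: · SUBEQ
6: ✓ CMP  NZCV=1000
7: ✓ SUBLT  r0←0x79
8: ✓ SUBVC  r1←0x24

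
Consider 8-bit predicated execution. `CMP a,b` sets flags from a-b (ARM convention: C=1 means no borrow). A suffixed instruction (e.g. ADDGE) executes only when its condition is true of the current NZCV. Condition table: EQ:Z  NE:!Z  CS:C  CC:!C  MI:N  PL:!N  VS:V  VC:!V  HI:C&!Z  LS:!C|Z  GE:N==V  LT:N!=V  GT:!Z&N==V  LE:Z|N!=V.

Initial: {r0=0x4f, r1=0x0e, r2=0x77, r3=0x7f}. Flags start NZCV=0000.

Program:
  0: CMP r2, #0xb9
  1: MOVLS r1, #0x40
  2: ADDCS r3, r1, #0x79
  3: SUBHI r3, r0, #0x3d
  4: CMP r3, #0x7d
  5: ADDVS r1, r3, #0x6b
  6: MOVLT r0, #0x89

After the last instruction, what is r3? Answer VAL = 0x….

VAL = 0x7f

[0] flags=1001 → (cmp)
[1] flags=1001 LS?T → r1=0x40
[2] flags=1001 CS?F → skip
[3] flags=1001 HI?F → skip
[4] flags=0010 → (cmp)
[5] flags=0010 VS?F → skip
[6] flags=0010 LT?F → skip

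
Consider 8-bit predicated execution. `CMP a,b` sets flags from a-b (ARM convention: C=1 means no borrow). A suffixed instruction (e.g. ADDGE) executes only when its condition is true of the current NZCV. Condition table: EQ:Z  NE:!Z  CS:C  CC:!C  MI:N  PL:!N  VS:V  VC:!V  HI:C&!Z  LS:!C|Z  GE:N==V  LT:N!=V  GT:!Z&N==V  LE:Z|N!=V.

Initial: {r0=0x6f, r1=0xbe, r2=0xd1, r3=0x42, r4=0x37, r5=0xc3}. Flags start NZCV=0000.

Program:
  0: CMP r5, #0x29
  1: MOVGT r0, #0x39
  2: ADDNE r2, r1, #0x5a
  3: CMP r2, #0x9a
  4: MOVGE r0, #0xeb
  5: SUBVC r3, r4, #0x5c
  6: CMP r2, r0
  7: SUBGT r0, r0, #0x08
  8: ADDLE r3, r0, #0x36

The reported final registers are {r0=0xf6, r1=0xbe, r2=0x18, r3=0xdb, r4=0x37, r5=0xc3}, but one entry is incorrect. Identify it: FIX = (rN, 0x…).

FIX = (r0, 0xe3)

[0] flags=1010 → (cmp)
[1] flags=1010 GT?F → skip
[2] flags=1010 NE?T → r2=0x18
[3] flags=0000 → (cmp)
[4] flags=0000 GE?T → r0=0xeb
[5] flags=0000 VC?T → r3=0xdb
[6] flags=0000 → (cmp)
[7] flags=0000 GT?T → r0=0xe3
[8] flags=0000 LE?F → skip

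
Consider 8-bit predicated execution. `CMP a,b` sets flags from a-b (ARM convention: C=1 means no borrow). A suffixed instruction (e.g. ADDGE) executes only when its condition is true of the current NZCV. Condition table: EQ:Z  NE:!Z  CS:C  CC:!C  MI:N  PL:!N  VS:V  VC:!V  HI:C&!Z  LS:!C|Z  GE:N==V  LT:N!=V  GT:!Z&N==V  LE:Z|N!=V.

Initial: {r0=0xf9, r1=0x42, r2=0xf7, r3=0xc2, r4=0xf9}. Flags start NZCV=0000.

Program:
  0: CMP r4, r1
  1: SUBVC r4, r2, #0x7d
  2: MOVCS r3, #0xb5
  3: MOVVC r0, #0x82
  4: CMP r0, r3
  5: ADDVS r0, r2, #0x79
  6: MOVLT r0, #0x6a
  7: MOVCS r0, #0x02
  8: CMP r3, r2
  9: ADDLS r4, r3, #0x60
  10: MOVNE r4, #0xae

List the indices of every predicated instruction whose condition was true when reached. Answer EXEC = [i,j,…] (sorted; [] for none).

EXEC = [1,2,3,6,9,10]

0: ✓ CMP  NZCV=1010
1: ✓ SUBVC  r4←0x7a
2: ✓ MOVCS  r3←0xb5
3: ✓ MOVVC  r0←0x82
4: ✓ CMP  NZCV=1000
5: · ADDVS
6: ✓ MOVLT  r0←0x6a
7: · MOVCS
8: ✓ CMP  NZCV=1000
9: ✓ ADDLS  r4←0x15
10: ✓ MOVNE  r4←0xae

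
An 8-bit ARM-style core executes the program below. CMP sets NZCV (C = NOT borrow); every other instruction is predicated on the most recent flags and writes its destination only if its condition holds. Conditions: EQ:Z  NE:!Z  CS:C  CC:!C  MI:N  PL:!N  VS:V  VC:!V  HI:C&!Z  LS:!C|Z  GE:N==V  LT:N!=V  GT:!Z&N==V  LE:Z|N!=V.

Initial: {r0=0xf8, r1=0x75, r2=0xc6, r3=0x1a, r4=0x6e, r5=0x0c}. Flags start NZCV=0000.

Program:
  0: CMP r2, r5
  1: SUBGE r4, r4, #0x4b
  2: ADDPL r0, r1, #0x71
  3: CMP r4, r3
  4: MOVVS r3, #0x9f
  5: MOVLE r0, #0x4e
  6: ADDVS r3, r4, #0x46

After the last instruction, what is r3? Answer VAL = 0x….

VAL = 0x1a

0: ✓ CMP  NZCV=1010
1: · SUBGE
2: · ADDPL
3: ✓ CMP  NZCV=0010
4: · MOVVS
5: · MOVLE
6: · ADDVS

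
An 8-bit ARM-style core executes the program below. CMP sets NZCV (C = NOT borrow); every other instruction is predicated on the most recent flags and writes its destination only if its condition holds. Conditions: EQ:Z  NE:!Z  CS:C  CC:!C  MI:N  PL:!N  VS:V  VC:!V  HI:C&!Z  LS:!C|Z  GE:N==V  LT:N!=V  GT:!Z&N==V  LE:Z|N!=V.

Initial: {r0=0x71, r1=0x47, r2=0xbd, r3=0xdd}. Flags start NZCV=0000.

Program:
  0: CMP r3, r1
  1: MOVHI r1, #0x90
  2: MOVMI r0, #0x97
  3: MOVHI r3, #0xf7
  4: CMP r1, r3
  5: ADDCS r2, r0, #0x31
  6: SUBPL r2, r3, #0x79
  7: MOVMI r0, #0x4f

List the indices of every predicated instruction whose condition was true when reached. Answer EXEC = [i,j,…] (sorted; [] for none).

0: ✓ CMP  NZCV=1010
1: ✓ MOVHI  r1←0x90
2: ✓ MOVMI  r0←0x97
3: ✓ MOVHI  r3←0xf7
4: ✓ CMP  NZCV=1000
5: · ADDCS
6: · SUBPL
7: ✓ MOVMI  r0←0x4f

EXEC = [1,2,3,7]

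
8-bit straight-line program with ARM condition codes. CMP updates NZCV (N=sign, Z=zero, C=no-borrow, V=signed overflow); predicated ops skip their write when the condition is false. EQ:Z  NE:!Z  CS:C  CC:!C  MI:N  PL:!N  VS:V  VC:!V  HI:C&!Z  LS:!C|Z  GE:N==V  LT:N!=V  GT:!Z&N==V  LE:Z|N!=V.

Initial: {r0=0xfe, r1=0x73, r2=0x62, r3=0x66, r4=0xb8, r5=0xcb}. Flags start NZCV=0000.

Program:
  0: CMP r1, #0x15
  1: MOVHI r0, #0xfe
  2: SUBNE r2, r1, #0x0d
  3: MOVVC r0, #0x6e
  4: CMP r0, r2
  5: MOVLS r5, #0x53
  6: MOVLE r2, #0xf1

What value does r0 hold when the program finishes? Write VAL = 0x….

0: ✓ CMP  NZCV=0010
1: ✓ MOVHI  r0←0xfe
2: ✓ SUBNE  r2←0x66
3: ✓ MOVVC  r0←0x6e
4: ✓ CMP  NZCV=0010
5: · MOVLS
6: · MOVLE

VAL = 0x6e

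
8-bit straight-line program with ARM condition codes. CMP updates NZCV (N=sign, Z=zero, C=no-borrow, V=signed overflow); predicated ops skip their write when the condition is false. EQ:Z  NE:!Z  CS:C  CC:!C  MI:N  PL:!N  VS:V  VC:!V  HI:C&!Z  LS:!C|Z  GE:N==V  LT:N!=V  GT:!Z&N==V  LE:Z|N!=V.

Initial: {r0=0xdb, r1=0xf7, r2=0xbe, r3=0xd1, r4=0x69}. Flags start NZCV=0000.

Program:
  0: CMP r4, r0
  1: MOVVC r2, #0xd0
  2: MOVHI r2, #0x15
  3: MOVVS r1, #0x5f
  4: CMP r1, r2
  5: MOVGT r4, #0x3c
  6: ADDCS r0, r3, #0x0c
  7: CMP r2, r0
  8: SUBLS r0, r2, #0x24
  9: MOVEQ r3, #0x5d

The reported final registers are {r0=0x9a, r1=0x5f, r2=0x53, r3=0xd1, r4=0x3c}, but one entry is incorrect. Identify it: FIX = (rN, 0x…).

0: ✓ CMP  NZCV=1001
1: · MOVVC
2: · MOVHI
3: ✓ MOVVS  r1←0x5f
4: ✓ CMP  NZCV=1001
5: ✓ MOVGT  r4←0x3c
6: · ADDCS
7: ✓ CMP  NZCV=1000
8: ✓ SUBLS  r0←0x9a
9: · MOVEQ

FIX = (r2, 0xbe)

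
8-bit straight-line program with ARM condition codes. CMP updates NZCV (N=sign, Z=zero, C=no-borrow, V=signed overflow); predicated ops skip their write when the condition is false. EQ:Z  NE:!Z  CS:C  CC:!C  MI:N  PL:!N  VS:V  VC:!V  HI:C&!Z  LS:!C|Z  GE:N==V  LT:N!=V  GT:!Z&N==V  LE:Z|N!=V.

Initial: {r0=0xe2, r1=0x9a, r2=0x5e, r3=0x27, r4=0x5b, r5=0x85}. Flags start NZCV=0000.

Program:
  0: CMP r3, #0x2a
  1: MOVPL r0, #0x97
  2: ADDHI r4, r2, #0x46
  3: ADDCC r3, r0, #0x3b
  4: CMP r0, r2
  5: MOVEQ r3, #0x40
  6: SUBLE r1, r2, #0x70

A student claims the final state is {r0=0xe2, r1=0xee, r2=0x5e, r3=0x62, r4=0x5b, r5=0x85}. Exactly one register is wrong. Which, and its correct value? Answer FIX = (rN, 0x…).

[0] flags=1000 → (cmp)
[1] flags=1000 PL?F → skip
[2] flags=1000 HI?F → skip
[3] flags=1000 CC?T → r3=0x1d
[4] flags=1010 → (cmp)
[5] flags=1010 EQ?F → skip
[6] flags=1010 LE?T → r1=0xee

FIX = (r3, 0x1d)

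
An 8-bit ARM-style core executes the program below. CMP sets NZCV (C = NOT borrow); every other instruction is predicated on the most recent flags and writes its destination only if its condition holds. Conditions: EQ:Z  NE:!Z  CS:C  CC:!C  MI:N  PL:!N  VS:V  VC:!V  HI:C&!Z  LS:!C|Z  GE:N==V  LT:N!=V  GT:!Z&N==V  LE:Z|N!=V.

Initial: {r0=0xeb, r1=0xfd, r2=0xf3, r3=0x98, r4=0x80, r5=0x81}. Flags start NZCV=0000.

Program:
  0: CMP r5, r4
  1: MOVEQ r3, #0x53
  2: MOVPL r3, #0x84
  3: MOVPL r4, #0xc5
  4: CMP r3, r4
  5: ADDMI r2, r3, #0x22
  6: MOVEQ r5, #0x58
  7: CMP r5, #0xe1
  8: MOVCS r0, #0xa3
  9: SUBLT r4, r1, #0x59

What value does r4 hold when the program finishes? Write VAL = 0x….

VAL = 0xa4

0: ✓ CMP  NZCV=0010
1: · MOVEQ
2: ✓ MOVPL  r3←0x84
3: ✓ MOVPL  r4←0xc5
4: ✓ CMP  NZCV=1000
5: ✓ ADDMI  r2←0xa6
6: · MOVEQ
7: ✓ CMP  NZCV=1000
8: · MOVCS
9: ✓ SUBLT  r4←0xa4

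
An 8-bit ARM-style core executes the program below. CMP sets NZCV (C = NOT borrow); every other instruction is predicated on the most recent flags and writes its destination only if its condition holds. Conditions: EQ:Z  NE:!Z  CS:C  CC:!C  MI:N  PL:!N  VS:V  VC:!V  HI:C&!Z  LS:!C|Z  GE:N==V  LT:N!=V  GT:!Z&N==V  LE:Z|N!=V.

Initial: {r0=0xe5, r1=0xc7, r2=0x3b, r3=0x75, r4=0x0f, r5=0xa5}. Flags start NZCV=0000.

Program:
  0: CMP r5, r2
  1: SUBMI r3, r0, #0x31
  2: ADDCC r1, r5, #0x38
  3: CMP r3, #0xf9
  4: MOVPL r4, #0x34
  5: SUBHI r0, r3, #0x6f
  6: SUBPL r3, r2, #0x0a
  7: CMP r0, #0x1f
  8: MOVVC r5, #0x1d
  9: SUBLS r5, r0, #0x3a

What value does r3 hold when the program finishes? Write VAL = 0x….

[0] flags=0011 → (cmp)
[1] flags=0011 MI?F → skip
[2] flags=0011 CC?F → skip
[3] flags=0000 → (cmp)
[4] flags=0000 PL?T → r4=0x34
[5] flags=0000 HI?F → skip
[6] flags=0000 PL?T → r3=0x31
[7] flags=1010 → (cmp)
[8] flags=1010 VC?T → r5=0x1d
[9] flags=1010 LS?F → skip

VAL = 0x31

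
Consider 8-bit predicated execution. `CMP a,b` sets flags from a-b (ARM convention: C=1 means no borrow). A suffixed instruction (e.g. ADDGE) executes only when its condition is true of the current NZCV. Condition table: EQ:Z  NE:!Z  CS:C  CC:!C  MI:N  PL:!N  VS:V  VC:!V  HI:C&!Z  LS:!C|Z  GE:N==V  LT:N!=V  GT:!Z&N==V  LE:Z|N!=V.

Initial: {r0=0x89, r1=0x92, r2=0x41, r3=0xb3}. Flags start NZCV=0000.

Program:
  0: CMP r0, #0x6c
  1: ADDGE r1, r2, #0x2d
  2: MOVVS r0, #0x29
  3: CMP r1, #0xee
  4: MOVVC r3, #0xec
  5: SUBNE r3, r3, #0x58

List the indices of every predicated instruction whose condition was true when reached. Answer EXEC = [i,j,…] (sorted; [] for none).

EXEC = [2,4,5]

0: ✓ CMP  NZCV=0011
1: · ADDGE
2: ✓ MOVVS  r0←0x29
3: ✓ CMP  NZCV=1000
4: ✓ MOVVC  r3←0xec
5: ✓ SUBNE  r3←0x94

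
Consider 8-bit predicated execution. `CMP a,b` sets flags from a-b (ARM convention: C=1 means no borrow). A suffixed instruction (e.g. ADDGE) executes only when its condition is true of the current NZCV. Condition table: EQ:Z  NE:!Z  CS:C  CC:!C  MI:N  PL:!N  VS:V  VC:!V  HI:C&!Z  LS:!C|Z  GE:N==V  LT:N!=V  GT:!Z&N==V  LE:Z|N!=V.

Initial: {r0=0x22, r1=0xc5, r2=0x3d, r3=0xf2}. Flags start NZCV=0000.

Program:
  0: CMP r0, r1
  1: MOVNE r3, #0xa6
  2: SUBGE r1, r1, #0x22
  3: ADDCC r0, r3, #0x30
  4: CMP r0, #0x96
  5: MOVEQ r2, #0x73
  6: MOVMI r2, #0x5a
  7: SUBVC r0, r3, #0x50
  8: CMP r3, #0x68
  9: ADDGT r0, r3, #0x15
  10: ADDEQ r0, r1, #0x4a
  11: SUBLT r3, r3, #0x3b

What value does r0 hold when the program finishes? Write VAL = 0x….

VAL = 0x56

[0] flags=0000 → (cmp)
[1] flags=0000 NE?T → r3=0xa6
[2] flags=0000 GE?T → r1=0xa3
[3] flags=0000 CC?T → r0=0xd6
[4] flags=0010 → (cmp)
[5] flags=0010 EQ?F → skip
[6] flags=0010 MI?F → skip
[7] flags=0010 VC?T → r0=0x56
[8] flags=0011 → (cmp)
[9] flags=0011 GT?F → skip
[10] flags=0011 EQ?F → skip
[11] flags=0011 LT?T → r3=0x6b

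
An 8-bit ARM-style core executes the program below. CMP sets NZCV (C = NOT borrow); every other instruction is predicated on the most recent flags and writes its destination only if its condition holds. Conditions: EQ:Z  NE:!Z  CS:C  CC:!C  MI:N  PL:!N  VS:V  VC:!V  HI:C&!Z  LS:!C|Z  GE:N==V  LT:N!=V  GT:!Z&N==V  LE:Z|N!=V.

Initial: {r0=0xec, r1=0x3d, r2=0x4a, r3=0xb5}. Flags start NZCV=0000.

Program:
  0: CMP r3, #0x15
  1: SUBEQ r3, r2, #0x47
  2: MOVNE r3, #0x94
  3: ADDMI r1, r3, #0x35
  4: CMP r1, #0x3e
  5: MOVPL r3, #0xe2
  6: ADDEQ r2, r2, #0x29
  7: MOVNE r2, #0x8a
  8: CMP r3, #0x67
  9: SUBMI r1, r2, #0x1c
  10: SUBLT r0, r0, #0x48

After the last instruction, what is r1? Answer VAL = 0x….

VAL = 0xc9

0: ✓ CMP  NZCV=1010
1: · SUBEQ
2: ✓ MOVNE  r3←0x94
3: ✓ ADDMI  r1←0xc9
4: ✓ CMP  NZCV=1010
5: · MOVPL
6: · ADDEQ
7: ✓ MOVNE  r2←0x8a
8: ✓ CMP  NZCV=0011
9: · SUBMI
10: ✓ SUBLT  r0←0xa4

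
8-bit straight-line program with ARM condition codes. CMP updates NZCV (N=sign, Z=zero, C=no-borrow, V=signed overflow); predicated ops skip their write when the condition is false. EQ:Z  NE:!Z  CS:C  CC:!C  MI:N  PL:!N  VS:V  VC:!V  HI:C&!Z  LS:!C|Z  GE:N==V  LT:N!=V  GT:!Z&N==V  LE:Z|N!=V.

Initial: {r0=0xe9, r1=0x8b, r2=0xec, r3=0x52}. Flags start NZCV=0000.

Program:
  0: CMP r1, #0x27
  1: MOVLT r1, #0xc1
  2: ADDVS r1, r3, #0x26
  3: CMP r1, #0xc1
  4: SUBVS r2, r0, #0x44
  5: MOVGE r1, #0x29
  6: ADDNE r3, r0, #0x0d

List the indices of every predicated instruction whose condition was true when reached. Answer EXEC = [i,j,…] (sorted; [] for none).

0: ✓ CMP  NZCV=0011
1: ✓ MOVLT  r1←0xc1
2: ✓ ADDVS  r1←0x78
3: ✓ CMP  NZCV=1001
4: ✓ SUBVS  r2←0xa5
5: ✓ MOVGE  r1←0x29
6: ✓ ADDNE  r3←0xf6

EXEC = [1,2,4,5,6]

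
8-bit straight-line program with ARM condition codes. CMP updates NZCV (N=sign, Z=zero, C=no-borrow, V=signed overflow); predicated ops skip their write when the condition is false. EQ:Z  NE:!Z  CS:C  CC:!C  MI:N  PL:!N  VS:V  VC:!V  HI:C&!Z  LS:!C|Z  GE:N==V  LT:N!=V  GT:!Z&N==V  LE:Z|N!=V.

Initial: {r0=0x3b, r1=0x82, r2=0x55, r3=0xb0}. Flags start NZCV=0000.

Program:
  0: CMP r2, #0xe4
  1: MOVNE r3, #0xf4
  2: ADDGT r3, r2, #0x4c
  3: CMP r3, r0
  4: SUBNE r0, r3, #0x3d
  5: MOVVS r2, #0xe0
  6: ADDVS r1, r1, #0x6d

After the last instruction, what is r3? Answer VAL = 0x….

VAL = 0xa1

0: ✓ CMP  NZCV=0000
1: ✓ MOVNE  r3←0xf4
2: ✓ ADDGT  r3←0xa1
3: ✓ CMP  NZCV=0011
4: ✓ SUBNE  r0←0x64
5: ✓ MOVVS  r2←0xe0
6: ✓ ADDVS  r1←0xef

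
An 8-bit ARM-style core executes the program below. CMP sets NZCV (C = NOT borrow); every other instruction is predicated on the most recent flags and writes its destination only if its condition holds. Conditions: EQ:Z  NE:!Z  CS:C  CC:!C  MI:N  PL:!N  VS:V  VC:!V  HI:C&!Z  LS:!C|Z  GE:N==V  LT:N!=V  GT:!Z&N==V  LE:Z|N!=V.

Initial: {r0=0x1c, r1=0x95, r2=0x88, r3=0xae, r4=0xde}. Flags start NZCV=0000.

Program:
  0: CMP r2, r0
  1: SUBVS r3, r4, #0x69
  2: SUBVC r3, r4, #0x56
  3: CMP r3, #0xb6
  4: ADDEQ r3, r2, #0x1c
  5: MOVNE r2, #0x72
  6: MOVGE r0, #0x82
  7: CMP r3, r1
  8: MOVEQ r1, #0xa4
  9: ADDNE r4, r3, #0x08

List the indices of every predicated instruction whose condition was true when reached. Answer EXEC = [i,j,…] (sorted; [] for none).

0: ✓ CMP  NZCV=0011
1: ✓ SUBVS  r3←0x75
2: · SUBVC
3: ✓ CMP  NZCV=1001
4: · ADDEQ
5: ✓ MOVNE  r2←0x72
6: ✓ MOVGE  r0←0x82
7: ✓ CMP  NZCV=1001
8: · MOVEQ
9: ✓ ADDNE  r4←0x7d

EXEC = [1,5,6,9]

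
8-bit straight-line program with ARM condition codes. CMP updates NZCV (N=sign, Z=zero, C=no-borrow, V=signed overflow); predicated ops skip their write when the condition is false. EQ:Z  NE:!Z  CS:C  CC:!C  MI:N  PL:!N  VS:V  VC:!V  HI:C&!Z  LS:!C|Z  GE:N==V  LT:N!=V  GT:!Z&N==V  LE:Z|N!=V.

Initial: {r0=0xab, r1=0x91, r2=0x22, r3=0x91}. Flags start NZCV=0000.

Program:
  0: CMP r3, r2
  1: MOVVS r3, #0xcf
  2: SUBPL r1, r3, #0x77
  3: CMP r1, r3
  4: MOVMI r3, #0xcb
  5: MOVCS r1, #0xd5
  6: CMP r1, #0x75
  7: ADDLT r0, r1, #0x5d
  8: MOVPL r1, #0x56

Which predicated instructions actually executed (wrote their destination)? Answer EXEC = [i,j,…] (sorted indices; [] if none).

EXEC = [1,2,4,7]

[0] flags=0011 → (cmp)
[1] flags=0011 VS?T → r3=0xcf
[2] flags=0011 PL?T → r1=0x58
[3] flags=1001 → (cmp)
[4] flags=1001 MI?T → r3=0xcb
[5] flags=1001 CS?F → skip
[6] flags=1000 → (cmp)
[7] flags=1000 LT?T → r0=0xb5
[8] flags=1000 PL?F → skip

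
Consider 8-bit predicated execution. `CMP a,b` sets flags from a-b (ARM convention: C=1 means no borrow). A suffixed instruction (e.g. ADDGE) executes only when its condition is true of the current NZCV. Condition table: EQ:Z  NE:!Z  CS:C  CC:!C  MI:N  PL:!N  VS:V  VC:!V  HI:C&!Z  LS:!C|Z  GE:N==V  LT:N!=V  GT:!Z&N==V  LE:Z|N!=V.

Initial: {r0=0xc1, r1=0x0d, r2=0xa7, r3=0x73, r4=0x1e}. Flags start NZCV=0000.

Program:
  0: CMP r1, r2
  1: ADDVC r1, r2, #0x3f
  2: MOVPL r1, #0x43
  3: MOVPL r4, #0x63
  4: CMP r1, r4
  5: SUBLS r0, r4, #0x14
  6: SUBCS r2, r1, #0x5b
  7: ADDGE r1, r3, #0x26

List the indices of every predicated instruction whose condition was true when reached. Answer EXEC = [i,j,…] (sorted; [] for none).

[0] flags=0000 → (cmp)
[1] flags=0000 VC?T → r1=0xe6
[2] flags=0000 PL?T → r1=0x43
[3] flags=0000 PL?T → r4=0x63
[4] flags=1000 → (cmp)
[5] flags=1000 LS?T → r0=0x4f
[6] flags=1000 CS?F → skip
[7] flags=1000 GE?F → skip

EXEC = [1,2,3,5]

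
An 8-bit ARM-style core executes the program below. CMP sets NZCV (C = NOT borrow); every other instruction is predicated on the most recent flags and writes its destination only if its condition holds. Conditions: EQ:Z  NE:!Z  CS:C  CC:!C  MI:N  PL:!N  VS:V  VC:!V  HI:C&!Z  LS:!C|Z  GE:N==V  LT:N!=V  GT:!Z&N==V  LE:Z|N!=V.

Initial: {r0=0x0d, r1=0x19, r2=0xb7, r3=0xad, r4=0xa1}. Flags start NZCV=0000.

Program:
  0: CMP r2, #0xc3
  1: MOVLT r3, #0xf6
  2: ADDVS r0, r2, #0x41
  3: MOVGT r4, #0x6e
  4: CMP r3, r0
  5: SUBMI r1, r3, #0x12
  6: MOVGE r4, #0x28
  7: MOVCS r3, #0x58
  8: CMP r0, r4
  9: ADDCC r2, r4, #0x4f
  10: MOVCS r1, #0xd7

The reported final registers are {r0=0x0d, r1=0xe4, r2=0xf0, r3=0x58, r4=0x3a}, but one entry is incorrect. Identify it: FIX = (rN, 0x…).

FIX = (r4, 0xa1)

[0] flags=1000 → (cmp)
[1] flags=1000 LT?T → r3=0xf6
[2] flags=1000 VS?F → skip
[3] flags=1000 GT?F → skip
[4] flags=1010 → (cmp)
[5] flags=1010 MI?T → r1=0xe4
[6] flags=1010 GE?F → skip
[7] flags=1010 CS?T → r3=0x58
[8] flags=0000 → (cmp)
[9] flags=0000 CC?T → r2=0xf0
[10] flags=0000 CS?F → skip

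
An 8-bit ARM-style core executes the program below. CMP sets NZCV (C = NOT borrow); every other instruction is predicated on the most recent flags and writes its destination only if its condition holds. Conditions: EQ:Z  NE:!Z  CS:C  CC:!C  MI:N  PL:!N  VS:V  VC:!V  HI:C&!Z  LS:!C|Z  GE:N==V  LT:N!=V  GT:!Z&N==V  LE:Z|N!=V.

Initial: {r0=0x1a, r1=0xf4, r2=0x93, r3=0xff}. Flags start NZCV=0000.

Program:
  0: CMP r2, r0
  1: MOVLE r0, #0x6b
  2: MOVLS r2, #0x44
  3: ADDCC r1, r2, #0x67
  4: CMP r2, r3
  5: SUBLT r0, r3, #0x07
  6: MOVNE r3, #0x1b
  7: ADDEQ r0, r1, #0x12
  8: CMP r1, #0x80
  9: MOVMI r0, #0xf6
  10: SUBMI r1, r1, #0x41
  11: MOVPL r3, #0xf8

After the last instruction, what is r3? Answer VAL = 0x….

VAL = 0xf8

0: ✓ CMP  NZCV=0011
1: ✓ MOVLE  r0←0x6b
2: · MOVLS
3: · ADDCC
4: ✓ CMP  NZCV=1000
5: ✓ SUBLT  r0←0xf8
6: ✓ MOVNE  r3←0x1b
7: · ADDEQ
8: ✓ CMP  NZCV=0010
9: · MOVMI
10: · SUBMI
11: ✓ MOVPL  r3←0xf8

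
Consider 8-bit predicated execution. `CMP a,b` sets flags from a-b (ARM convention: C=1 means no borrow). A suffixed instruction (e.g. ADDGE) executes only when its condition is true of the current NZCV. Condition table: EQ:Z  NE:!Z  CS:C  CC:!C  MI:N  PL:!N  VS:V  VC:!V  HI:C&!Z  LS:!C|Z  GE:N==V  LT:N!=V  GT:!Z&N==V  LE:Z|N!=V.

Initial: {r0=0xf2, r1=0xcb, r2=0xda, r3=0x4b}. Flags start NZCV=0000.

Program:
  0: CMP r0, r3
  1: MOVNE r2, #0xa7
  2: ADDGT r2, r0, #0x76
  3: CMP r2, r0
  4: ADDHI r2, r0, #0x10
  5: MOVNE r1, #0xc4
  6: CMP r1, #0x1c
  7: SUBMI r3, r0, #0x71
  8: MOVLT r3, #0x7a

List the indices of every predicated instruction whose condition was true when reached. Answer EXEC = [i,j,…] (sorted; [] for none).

0: ✓ CMP  NZCV=1010
1: ✓ MOVNE  r2←0xa7
2: · ADDGT
3: ✓ CMP  NZCV=1000
4: · ADDHI
5: ✓ MOVNE  r1←0xc4
6: ✓ CMP  NZCV=1010
7: ✓ SUBMI  r3←0x81
8: ✓ MOVLT  r3←0x7a

EXEC = [1,5,7,8]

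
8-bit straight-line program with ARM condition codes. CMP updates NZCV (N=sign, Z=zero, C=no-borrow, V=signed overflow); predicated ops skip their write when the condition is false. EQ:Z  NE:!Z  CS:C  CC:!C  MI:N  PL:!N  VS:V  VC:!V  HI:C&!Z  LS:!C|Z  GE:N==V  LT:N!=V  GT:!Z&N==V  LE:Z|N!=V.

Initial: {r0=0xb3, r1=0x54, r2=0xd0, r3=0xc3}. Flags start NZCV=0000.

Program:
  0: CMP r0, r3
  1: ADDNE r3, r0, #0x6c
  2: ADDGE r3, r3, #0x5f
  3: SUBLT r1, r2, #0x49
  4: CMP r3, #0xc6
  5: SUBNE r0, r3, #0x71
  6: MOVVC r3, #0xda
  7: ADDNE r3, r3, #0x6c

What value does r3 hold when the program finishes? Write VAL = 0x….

VAL = 0x46

0: ✓ CMP  NZCV=1000
1: ✓ ADDNE  r3←0x1f
2: · ADDGE
3: ✓ SUBLT  r1←0x87
4: ✓ CMP  NZCV=0000
5: ✓ SUBNE  r0←0xae
6: ✓ MOVVC  r3←0xda
7: ✓ ADDNE  r3←0x46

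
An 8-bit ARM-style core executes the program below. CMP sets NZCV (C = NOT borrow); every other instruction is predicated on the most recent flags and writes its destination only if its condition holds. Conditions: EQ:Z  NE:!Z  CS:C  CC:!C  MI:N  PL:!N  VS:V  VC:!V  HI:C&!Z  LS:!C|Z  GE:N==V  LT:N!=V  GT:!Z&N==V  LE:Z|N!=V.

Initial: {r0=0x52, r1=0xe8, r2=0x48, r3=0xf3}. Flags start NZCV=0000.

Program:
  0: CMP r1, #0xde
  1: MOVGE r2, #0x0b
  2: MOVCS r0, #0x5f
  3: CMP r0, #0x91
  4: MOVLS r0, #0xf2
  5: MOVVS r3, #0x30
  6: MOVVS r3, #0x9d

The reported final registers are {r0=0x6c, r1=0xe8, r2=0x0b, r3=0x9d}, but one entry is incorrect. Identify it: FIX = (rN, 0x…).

FIX = (r0, 0xf2)

0: ✓ CMP  NZCV=0010
1: ✓ MOVGE  r2←0x0b
2: ✓ MOVCS  r0←0x5f
3: ✓ CMP  NZCV=1001
4: ✓ MOVLS  r0←0xf2
5: ✓ MOVVS  r3←0x30
6: ✓ MOVVS  r3←0x9d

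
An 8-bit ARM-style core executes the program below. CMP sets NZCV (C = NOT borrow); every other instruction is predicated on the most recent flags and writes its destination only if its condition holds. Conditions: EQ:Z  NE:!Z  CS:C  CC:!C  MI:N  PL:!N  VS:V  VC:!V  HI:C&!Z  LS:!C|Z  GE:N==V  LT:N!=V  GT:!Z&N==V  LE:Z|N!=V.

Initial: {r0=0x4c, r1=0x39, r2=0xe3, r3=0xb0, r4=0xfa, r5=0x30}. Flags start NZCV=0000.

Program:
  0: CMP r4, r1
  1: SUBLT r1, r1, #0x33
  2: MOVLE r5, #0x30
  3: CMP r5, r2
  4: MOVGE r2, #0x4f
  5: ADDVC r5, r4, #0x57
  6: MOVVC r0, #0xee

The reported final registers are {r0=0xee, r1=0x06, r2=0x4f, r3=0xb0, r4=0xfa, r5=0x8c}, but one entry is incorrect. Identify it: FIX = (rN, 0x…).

FIX = (r5, 0x51)

0: ✓ CMP  NZCV=1010
1: ✓ SUBLT  r1←0x06
2: ✓ MOVLE  r5←0x30
3: ✓ CMP  NZCV=0000
4: ✓ MOVGE  r2←0x4f
5: ✓ ADDVC  r5←0x51
6: ✓ MOVVC  r0←0xee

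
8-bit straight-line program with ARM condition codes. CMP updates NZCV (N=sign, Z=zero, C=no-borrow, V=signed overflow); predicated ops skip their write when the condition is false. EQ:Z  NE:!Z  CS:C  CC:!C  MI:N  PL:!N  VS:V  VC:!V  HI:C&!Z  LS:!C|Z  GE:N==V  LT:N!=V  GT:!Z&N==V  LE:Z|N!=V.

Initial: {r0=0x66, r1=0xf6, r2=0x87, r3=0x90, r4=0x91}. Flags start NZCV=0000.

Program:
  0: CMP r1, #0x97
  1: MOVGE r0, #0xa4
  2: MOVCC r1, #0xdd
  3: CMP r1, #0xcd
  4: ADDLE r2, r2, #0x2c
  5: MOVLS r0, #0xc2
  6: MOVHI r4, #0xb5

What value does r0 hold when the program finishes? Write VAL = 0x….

0: ✓ CMP  NZCV=0010
1: ✓ MOVGE  r0←0xa4
2: · MOVCC
3: ✓ CMP  NZCV=0010
4: · ADDLE
5: · MOVLS
6: ✓ MOVHI  r4←0xb5

VAL = 0xa4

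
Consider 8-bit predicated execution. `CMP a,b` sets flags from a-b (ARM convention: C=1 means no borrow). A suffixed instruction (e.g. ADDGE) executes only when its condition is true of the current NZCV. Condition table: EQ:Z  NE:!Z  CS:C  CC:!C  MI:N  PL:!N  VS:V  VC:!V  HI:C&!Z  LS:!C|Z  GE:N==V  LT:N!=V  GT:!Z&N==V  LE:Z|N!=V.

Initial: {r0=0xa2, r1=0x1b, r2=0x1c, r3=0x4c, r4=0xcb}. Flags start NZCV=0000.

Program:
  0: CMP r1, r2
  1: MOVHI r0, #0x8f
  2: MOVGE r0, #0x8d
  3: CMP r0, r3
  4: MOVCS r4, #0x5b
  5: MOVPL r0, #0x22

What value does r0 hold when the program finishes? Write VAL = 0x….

VAL = 0x22

0: ✓ CMP  NZCV=1000
1: · MOVHI
2: · MOVGE
3: ✓ CMP  NZCV=0011
4: ✓ MOVCS  r4←0x5b
5: ✓ MOVPL  r0←0x22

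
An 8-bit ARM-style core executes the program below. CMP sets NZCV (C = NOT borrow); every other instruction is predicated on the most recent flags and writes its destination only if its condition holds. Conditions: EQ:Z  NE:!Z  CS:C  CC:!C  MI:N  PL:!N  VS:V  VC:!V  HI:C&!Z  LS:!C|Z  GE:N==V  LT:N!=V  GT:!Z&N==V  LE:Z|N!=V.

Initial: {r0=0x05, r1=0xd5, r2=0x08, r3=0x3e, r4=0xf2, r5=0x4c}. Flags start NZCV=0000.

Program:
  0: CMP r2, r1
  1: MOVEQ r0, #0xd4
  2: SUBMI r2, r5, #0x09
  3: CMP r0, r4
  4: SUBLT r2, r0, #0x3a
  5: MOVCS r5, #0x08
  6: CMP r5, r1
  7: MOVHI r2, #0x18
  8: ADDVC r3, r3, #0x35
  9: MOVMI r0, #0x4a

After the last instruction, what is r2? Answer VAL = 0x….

[0] flags=0000 → (cmp)
[1] flags=0000 EQ?F → skip
[2] flags=0000 MI?F → skip
[3] flags=0000 → (cmp)
[4] flags=0000 LT?F → skip
[5] flags=0000 CS?F → skip
[6] flags=0000 → (cmp)
[7] flags=0000 HI?F → skip
[8] flags=0000 VC?T → r3=0x73
[9] flags=0000 MI?F → skip

VAL = 0x08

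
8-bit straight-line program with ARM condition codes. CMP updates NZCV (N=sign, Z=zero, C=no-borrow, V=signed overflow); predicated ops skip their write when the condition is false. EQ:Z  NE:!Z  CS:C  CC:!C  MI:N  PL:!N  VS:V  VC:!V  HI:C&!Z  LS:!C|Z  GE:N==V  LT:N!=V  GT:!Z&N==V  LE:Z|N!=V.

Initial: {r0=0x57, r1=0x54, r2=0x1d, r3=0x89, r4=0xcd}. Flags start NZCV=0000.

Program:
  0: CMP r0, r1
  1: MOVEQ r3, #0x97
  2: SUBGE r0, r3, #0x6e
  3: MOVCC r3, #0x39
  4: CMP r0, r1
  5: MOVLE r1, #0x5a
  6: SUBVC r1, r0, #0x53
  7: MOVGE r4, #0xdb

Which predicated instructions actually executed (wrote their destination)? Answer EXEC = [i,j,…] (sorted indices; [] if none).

EXEC = [2,5,6]

0: ✓ CMP  NZCV=0010
1: · MOVEQ
2: ✓ SUBGE  r0←0x1b
3: · MOVCC
4: ✓ CMP  NZCV=1000
5: ✓ MOVLE  r1←0x5a
6: ✓ SUBVC  r1←0xc8
7: · MOVGE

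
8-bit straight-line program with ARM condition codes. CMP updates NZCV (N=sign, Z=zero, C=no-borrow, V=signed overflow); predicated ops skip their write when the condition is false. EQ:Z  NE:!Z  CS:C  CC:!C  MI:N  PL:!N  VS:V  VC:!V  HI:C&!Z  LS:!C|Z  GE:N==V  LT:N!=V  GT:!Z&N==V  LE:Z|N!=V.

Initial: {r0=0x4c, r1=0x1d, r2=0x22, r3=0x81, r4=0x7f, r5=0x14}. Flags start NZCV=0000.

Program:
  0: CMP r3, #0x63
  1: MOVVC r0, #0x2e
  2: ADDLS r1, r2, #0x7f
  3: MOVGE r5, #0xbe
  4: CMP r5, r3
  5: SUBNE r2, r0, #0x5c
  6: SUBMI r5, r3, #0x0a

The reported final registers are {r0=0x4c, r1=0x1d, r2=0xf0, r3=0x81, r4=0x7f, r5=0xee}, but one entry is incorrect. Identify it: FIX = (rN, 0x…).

FIX = (r5, 0x77)

[0] flags=0011 → (cmp)
[1] flags=0011 VC?F → skip
[2] flags=0011 LS?F → skip
[3] flags=0011 GE?F → skip
[4] flags=1001 → (cmp)
[5] flags=1001 NE?T → r2=0xf0
[6] flags=1001 MI?T → r5=0x77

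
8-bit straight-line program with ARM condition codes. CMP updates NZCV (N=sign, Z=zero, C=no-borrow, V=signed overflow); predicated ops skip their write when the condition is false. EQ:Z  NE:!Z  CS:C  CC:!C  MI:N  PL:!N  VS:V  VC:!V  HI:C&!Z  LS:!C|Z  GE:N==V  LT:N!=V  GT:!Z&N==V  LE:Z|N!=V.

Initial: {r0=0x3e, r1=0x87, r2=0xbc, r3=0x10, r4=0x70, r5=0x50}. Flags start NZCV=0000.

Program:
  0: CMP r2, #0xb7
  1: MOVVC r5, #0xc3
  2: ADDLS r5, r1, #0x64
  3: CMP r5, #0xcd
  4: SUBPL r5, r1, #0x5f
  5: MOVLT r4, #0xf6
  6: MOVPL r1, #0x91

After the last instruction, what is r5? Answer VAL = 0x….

VAL = 0xc3

0: ✓ CMP  NZCV=0010
1: ✓ MOVVC  r5←0xc3
2: · ADDLS
3: ✓ CMP  NZCV=1000
4: · SUBPL
5: ✓ MOVLT  r4←0xf6
6: · MOVPL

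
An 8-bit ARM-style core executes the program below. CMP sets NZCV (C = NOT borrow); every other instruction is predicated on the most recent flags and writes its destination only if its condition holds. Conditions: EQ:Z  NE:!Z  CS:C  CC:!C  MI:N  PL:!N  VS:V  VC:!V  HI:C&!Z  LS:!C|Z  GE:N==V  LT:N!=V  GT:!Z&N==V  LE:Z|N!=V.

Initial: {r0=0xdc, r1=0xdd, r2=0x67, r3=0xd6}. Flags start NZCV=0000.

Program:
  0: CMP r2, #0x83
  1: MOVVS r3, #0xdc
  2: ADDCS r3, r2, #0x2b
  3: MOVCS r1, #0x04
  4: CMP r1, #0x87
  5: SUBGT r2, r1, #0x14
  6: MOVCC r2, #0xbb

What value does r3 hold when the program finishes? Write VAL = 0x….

VAL = 0xdc

[0] flags=1001 → (cmp)
[1] flags=1001 VS?T → r3=0xdc
[2] flags=1001 CS?F → skip
[3] flags=1001 CS?F → skip
[4] flags=0010 → (cmp)
[5] flags=0010 GT?T → r2=0xc9
[6] flags=0010 CC?F → skip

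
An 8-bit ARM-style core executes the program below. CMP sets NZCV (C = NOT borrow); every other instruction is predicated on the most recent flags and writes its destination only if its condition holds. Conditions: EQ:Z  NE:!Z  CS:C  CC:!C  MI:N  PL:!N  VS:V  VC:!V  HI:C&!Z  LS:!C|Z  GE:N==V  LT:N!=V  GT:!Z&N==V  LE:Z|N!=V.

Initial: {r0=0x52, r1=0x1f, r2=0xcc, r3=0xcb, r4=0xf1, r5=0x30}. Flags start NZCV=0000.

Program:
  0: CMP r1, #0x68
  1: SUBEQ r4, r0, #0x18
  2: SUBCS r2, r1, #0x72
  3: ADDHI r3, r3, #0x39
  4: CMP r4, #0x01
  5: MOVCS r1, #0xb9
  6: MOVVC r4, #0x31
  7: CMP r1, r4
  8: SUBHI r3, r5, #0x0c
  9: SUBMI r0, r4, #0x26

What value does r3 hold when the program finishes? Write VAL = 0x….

VAL = 0x24

0: ✓ CMP  NZCV=1000
1: · SUBEQ
2: · SUBCS
3: · ADDHI
4: ✓ CMP  NZCV=1010
5: ✓ MOVCS  r1←0xb9
6: ✓ MOVVC  r4←0x31
7: ✓ CMP  NZCV=1010
8: ✓ SUBHI  r3←0x24
9: ✓ SUBMI  r0←0x0b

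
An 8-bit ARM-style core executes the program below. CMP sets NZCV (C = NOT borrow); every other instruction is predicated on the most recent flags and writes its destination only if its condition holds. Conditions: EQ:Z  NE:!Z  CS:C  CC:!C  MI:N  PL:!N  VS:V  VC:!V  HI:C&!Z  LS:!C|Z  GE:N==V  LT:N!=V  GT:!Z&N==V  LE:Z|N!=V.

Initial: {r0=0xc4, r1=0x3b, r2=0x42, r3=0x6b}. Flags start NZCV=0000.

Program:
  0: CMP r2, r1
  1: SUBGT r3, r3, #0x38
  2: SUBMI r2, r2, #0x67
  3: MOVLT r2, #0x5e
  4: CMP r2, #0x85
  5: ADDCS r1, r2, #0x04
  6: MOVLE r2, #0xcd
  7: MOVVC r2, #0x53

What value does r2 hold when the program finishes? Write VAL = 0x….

VAL = 0x42

0: ✓ CMP  NZCV=0010
1: ✓ SUBGT  r3←0x33
2: · SUBMI
3: · MOVLT
4: ✓ CMP  NZCV=1001
5: · ADDCS
6: · MOVLE
7: · MOVVC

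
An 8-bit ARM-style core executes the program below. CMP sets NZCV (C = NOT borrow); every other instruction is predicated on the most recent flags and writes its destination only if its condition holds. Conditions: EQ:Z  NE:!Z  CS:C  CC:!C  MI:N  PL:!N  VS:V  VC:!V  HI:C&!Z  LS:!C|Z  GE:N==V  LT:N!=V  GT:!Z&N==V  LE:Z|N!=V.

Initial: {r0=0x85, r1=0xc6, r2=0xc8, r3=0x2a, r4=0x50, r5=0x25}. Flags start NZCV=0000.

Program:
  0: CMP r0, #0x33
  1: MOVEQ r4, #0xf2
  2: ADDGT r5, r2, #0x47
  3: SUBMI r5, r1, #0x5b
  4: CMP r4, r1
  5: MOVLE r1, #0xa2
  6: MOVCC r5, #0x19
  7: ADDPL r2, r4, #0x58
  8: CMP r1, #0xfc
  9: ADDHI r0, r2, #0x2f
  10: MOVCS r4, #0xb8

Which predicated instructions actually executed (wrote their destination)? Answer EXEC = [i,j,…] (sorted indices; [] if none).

0: ✓ CMP  NZCV=0011
1: · MOVEQ
2: · ADDGT
3: · SUBMI
4: ✓ CMP  NZCV=1001
5: · MOVLE
6: ✓ MOVCC  r5←0x19
7: · ADDPL
8: ✓ CMP  NZCV=1000
9: · ADDHI
10: · MOVCS

EXEC = [6]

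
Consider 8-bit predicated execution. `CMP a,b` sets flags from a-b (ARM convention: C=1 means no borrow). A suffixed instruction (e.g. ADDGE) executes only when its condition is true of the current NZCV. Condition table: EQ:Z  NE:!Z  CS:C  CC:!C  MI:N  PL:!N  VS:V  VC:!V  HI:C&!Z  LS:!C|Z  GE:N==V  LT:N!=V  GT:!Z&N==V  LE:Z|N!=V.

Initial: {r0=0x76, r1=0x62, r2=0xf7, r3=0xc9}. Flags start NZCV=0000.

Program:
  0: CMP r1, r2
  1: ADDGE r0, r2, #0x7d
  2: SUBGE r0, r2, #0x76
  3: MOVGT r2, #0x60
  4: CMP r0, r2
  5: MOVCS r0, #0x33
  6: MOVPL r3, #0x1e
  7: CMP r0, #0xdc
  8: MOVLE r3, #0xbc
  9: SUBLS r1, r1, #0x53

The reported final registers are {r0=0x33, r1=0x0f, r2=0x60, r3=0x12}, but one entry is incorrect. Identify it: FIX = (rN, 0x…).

FIX = (r3, 0x1e)

0: ✓ CMP  NZCV=0000
1: ✓ ADDGE  r0←0x74
2: ✓ SUBGE  r0←0x81
3: ✓ MOVGT  r2←0x60
4: ✓ CMP  NZCV=0011
5: ✓ MOVCS  r0←0x33
6: ✓ MOVPL  r3←0x1e
7: ✓ CMP  NZCV=0000
8: · MOVLE
9: ✓ SUBLS  r1←0x0f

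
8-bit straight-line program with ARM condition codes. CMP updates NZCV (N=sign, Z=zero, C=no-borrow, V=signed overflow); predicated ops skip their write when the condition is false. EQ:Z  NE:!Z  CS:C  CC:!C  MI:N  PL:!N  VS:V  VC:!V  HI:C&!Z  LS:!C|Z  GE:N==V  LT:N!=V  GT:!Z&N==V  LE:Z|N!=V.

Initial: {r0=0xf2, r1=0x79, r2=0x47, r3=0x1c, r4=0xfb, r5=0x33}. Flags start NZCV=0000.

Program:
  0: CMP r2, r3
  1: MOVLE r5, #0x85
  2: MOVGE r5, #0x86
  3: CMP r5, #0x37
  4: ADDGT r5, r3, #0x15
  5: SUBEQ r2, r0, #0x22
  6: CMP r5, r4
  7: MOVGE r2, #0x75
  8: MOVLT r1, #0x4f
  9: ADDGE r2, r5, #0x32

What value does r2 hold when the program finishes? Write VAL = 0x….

0: ✓ CMP  NZCV=0010
1: · MOVLE
2: ✓ MOVGE  r5←0x86
3: ✓ CMP  NZCV=0011
4: · ADDGT
5: · SUBEQ
6: ✓ CMP  NZCV=1000
7: · MOVGE
8: ✓ MOVLT  r1←0x4f
9: · ADDGE

VAL = 0x47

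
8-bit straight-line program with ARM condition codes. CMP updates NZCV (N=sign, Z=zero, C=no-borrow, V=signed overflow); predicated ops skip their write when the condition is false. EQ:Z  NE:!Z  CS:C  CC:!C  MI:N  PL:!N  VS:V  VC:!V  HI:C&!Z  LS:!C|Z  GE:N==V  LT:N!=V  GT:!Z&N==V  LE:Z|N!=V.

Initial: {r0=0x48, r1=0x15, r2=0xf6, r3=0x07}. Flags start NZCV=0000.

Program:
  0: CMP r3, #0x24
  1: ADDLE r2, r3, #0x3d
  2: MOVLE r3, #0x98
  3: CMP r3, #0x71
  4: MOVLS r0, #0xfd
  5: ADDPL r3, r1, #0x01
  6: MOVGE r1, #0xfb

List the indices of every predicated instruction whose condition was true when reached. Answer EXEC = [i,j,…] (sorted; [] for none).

[0] flags=1000 → (cmp)
[1] flags=1000 LE?T → r2=0x44
[2] flags=1000 LE?T → r3=0x98
[3] flags=0011 → (cmp)
[4] flags=0011 LS?F → skip
[5] flags=0011 PL?T → r3=0x16
[6] flags=0011 GE?F → skip

EXEC = [1,2,5]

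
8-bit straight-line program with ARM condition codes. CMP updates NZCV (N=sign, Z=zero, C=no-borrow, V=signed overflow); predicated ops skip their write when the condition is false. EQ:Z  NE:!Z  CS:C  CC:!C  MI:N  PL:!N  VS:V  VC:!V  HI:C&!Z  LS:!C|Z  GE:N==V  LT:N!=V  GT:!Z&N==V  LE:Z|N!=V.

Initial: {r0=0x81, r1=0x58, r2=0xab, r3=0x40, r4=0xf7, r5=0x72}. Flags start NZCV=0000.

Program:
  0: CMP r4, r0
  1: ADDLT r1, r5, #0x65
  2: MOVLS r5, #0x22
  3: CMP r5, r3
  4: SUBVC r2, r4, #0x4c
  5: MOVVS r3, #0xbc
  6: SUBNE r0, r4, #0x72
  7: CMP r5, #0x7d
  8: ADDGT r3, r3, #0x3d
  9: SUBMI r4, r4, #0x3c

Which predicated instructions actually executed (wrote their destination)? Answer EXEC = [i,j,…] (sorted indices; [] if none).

EXEC = [4,6,9]

[0] flags=0010 → (cmp)
[1] flags=0010 LT?F → skip
[2] flags=0010 LS?F → skip
[3] flags=0010 → (cmp)
[4] flags=0010 VC?T → r2=0xab
[5] flags=0010 VS?F → skip
[6] flags=0010 NE?T → r0=0x85
[7] flags=1000 → (cmp)
[8] flags=1000 GT?F → skip
[9] flags=1000 MI?T → r4=0xbb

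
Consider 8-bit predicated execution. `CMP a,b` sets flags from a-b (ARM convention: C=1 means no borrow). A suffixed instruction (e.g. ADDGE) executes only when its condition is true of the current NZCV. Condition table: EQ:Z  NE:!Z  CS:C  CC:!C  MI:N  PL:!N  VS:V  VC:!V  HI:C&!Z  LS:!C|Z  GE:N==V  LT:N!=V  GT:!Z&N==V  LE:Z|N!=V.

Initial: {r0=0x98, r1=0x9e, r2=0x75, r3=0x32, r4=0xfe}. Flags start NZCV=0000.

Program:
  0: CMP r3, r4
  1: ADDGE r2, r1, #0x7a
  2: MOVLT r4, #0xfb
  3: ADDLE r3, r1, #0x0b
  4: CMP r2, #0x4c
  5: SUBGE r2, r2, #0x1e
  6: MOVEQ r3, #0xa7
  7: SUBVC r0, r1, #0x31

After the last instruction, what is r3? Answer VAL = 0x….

VAL = 0x32

[0] flags=0000 → (cmp)
[1] flags=0000 GE?T → r2=0x18
[2] flags=0000 LT?F → skip
[3] flags=0000 LE?F → skip
[4] flags=1000 → (cmp)
[5] flags=1000 GE?F → skip
[6] flags=1000 EQ?F → skip
[7] flags=1000 VC?T → r0=0x6d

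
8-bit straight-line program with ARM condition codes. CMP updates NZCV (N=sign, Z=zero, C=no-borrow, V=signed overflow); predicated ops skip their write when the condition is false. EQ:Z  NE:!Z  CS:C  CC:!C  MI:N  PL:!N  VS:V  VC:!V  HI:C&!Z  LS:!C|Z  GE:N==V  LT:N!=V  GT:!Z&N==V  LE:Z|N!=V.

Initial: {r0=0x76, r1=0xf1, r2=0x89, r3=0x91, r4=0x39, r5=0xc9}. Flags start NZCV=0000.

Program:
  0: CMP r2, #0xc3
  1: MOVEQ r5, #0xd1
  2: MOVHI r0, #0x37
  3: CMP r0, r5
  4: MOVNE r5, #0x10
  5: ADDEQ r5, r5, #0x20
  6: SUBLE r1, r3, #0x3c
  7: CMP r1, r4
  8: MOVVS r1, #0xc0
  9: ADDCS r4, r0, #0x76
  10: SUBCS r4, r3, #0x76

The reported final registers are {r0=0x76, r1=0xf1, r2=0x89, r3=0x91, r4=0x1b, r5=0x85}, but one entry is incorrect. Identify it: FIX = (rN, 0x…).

FIX = (r5, 0x10)

0: ✓ CMP  NZCV=1000
1: · MOVEQ
2: · MOVHI
3: ✓ CMP  NZCV=1001
4: ✓ MOVNE  r5←0x10
5: · ADDEQ
6: · SUBLE
7: ✓ CMP  NZCV=1010
8: · MOVVS
9: ✓ ADDCS  r4←0xec
10: ✓ SUBCS  r4←0x1b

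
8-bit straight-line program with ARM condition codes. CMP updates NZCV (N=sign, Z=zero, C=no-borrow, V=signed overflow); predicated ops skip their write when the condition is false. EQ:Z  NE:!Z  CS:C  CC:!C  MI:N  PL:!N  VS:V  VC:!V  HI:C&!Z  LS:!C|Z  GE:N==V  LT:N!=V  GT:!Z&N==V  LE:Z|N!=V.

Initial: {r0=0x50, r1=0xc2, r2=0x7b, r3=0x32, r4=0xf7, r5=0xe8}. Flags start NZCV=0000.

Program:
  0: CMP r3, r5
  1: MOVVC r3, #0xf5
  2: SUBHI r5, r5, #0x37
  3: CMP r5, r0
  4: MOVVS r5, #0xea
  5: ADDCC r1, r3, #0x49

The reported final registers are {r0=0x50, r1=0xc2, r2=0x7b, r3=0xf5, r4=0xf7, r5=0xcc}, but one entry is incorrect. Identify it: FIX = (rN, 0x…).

0: ✓ CMP  NZCV=0000
1: ✓ MOVVC  r3←0xf5
2: · SUBHI
3: ✓ CMP  NZCV=1010
4: · MOVVS
5: · ADDCC

FIX = (r5, 0xe8)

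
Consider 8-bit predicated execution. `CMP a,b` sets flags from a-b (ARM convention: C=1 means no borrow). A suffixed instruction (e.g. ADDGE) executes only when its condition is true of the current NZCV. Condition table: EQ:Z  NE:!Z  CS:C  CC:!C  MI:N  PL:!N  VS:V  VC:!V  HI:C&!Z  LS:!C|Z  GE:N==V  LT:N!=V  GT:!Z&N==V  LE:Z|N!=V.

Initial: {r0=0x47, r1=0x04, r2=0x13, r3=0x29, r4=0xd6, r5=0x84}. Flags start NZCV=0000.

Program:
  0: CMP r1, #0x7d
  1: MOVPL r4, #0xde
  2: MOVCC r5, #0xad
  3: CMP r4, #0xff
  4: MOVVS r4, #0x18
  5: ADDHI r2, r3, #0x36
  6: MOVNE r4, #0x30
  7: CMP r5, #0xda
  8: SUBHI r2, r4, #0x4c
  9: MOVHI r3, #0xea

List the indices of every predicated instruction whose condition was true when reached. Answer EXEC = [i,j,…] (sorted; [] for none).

[0] flags=1000 → (cmp)
[1] flags=1000 PL?F → skip
[2] flags=1000 CC?T → r5=0xad
[3] flags=1000 → (cmp)
[4] flags=1000 VS?F → skip
[5] flags=1000 HI?F → skip
[6] flags=1000 NE?T → r4=0x30
[7] flags=1000 → (cmp)
[8] flags=1000 HI?F → skip
[9] flags=1000 HI?F → skip

EXEC = [2,6]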